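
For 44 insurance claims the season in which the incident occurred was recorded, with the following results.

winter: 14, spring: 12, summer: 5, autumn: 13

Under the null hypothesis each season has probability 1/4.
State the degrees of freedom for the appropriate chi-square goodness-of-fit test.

3

There are k = 4 categories and no parameters were estimated from the data, so df = 4 − 1 = 3.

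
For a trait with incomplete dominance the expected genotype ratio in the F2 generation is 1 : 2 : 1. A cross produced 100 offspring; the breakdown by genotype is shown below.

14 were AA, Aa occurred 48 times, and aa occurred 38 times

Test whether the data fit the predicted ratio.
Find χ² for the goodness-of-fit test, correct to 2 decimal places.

11.68

Ratio total = 4. Expected counts: 100×1/4 = 25, 100×2/4 = 50, 100×1/4 = 25.
χ² = (14−25)²/25 + (48−50)²/50 + (38−25)²/25
   = 4.840 + 0.080 + 6.760
Sum = 11.68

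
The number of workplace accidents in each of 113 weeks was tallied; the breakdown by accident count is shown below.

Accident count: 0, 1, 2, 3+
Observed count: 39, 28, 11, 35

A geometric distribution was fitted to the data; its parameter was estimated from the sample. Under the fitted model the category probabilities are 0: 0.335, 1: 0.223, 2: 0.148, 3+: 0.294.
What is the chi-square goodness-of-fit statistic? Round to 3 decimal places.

2.400

Expected counts E_i = n·p_i: 113×0.335 = 37.855, 113×0.223 = 25.199, 113×0.148 = 16.724, 113×0.294 = 33.222.
0: (39 − 37.855)²/37.855 = 1.311025/37.855 = 0.0346
1: (28 − 25.199)²/25.199 = 7.845601/25.199 = 0.3113
2: (11 − 16.724)²/16.724 = 32.764176/16.724 = 1.9591
3+: (35 − 33.222)²/33.222 = 3.161284/33.222 = 0.0952
Sum = 2.400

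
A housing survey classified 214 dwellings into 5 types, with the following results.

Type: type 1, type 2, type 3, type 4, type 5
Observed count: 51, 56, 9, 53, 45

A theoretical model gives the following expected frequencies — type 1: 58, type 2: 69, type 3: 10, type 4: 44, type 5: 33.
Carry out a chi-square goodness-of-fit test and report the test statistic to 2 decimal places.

9.60

type 1: (51 − 58)²/58 = 49/58 = 0.845
type 2: (56 − 69)²/69 = 169/69 = 2.449
type 3: (9 − 10)²/10 = 1/10 = 0.100
type 4: (53 − 44)²/44 = 81/44 = 1.841
type 5: (45 − 33)²/33 = 144/33 = 4.364
Sum = 9.60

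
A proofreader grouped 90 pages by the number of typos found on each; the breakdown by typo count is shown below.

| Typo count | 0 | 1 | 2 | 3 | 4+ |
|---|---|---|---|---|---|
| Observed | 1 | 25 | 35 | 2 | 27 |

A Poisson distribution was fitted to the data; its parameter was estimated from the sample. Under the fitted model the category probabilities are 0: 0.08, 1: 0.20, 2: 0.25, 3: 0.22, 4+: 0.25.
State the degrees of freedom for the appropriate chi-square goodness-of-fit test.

There are k = 5 categories and 1 parameter estimated from the data, so df = 5 − 1 − 1 = 3.

3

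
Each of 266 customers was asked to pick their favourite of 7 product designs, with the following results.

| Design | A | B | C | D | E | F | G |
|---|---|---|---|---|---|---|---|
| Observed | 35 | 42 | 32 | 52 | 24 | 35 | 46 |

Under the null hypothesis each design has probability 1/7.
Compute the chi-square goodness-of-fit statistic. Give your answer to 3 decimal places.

13.842

Under H₀ each category has probability 1/7, so each expected count is 266/7 = 38.
A: (35 − 38)²/38 = 9/38 = 0.2368
B: (42 − 38)²/38 = 16/38 = 0.4211
C: (32 − 38)²/38 = 36/38 = 0.9474
D: (52 − 38)²/38 = 196/38 = 5.1579
E: (24 − 38)²/38 = 196/38 = 5.1579
F: (35 − 38)²/38 = 9/38 = 0.2368
G: (46 − 38)²/38 = 64/38 = 1.6842
Sum = 13.842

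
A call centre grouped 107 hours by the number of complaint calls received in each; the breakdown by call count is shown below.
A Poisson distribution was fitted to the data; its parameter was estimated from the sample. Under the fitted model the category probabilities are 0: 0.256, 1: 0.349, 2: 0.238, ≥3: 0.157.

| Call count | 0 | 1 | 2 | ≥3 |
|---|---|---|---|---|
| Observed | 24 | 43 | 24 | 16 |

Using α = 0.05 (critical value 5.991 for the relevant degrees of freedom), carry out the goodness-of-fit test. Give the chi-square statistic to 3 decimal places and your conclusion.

1.399; do not reject

Expected counts E_i = n·p_i: 107×0.256 = 27.392, 107×0.349 = 37.343, 107×0.238 = 25.466, 107×0.157 = 16.799.
χ² = (24−27.392)²/27.392 + (43−37.343)²/37.343 + (24−25.466)²/25.466 + (16−16.799)²/16.799
   = 0.4200 + 0.8570 + 0.0844 + 0.0380
Sum = 1.399
df = 2. Since 1.399 < 5.991, we do not reject H₀.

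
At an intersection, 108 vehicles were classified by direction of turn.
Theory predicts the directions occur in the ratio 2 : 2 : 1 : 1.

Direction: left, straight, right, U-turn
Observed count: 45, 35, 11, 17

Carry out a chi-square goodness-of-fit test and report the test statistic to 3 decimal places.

Ratio total = 6. Expected counts: 108×2/6 = 36, 108×2/6 = 36, 108×1/6 = 18, 108×1/6 = 18.
left: (45 − 36)²/36 = 81/36 = 2.2500
straight: (35 − 36)²/36 = 1/36 = 0.0278
right: (11 − 18)²/18 = 49/18 = 2.7222
U-turn: (17 − 18)²/18 = 1/18 = 0.0556
Sum = 5.056

5.056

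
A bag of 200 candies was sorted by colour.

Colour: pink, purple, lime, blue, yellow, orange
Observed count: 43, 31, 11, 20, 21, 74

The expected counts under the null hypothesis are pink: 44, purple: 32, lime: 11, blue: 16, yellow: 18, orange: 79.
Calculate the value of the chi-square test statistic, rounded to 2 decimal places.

1.87

cat         O        E   (O−E)²/E
pink       43       44      0.023
purple     31       32      0.031
lime       11       11      0.000
blue       20       16      1.000
yellow     21       18      0.500
orange     74       79      0.316
Sum = 1.87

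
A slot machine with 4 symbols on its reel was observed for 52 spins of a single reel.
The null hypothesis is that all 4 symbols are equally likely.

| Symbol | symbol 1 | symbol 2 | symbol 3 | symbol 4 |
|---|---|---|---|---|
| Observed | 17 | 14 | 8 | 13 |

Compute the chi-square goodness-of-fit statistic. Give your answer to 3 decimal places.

3.231

Expected count for each of the 4 categories: 52/4 = 13.
cat           O        E   (O−E)²/E
symbol 1     17       13     1.2308
symbol 2     14       13     0.0769
symbol 3      8       13     1.9231
symbol 4     13       13     0.0000
Sum = 3.231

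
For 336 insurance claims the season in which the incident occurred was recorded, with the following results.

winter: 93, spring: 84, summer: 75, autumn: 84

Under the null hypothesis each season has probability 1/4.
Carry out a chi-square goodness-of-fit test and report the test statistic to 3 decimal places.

Expected count for each of the 4 categories: 336/4 = 84.
cat         O        E   (O−E)²/E
winter     93       84     0.9643
spring     84       84     0.0000
summer     75       84     0.9643
autumn     84       84     0.0000
Sum = 1.929

1.929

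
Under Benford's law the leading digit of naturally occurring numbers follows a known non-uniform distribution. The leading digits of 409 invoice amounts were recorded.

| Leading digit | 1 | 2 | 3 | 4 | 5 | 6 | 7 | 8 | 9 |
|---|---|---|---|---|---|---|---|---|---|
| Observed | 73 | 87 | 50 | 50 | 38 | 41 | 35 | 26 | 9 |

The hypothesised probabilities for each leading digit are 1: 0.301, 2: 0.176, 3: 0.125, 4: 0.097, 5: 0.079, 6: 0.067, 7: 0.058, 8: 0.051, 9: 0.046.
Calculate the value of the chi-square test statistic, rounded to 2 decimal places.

45.74

Expected counts E_i = n·p_i: 409×0.301 = 123.109, 409×0.176 = 71.984, 409×0.125 = 51.125, 409×0.097 = 39.673, 409×0.079 = 32.311, 409×0.067 = 27.403, 409×0.058 = 23.722, 409×0.051 = 20.859, 409×0.046 = 18.814.
cat         O        E   (O−E)²/E
1          73  123.109     20.396
2          87   71.984      3.132
3          50   51.125      0.025
4          50   39.673      2.688
5          38   32.311      1.002
6          41   27.403      6.747
7          35   23.722      5.362
8          26   20.859      1.267
9           9   18.814      5.119
Sum = 45.74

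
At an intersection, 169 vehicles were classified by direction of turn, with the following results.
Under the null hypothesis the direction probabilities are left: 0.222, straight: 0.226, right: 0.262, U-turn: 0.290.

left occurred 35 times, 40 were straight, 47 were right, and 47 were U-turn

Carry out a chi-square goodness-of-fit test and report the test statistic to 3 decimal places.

0.504

Expected counts E_i = n·p_i: 169×0.222 = 37.518, 169×0.226 = 38.194, 169×0.262 = 44.278, 169×0.290 = 49.01.
left: (35 − 37.518)²/37.518 = 6.340324/37.518 = 0.1690
straight: (40 − 38.194)²/38.194 = 3.261636/38.194 = 0.0854
right: (47 − 44.278)²/44.278 = 7.409284/44.278 = 0.1673
U-turn: (47 − 49.01)²/49.01 = 4.0401/49.01 = 0.0824
Sum = 0.504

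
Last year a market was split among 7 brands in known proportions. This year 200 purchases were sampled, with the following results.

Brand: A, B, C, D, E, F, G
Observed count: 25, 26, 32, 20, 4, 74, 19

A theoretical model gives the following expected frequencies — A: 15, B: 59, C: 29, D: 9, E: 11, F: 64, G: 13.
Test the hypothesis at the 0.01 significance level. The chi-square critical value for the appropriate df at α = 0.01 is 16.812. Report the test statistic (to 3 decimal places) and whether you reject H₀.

χ² = (25−15)²/15 + (26−59)²/59 + (32−29)²/29 + (20−9)²/9 + (4−11)²/11 + (74−64)²/64 + (19−13)²/13
   = 6.6667 + 18.4576 + 0.3103 + 13.4444 + 4.4545 + 1.5625 + 2.7692
Sum = 47.665
df = 6. Since 47.665 > 16.812, we reject H₀.

47.665; reject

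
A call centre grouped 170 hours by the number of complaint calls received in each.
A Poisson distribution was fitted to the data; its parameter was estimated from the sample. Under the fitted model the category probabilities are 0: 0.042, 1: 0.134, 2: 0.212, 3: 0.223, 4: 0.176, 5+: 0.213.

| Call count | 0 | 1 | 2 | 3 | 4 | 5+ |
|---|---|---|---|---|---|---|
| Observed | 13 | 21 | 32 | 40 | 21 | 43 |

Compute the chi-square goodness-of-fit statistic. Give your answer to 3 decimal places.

Expected counts E_i = n·p_i: 170×0.042 = 7.14, 170×0.134 = 22.78, 170×0.212 = 36.04, 170×0.223 = 37.91, 170×0.176 = 29.92, 170×0.213 = 36.21.
cat         O        E   (O−E)²/E
0          13     7.14     4.8095
1          21    22.78     0.1391
2          32    36.04     0.4529
3          40    37.91     0.1152
4          21    29.92     2.6593
5+         43    36.21     1.2732
Sum = 9.449

9.449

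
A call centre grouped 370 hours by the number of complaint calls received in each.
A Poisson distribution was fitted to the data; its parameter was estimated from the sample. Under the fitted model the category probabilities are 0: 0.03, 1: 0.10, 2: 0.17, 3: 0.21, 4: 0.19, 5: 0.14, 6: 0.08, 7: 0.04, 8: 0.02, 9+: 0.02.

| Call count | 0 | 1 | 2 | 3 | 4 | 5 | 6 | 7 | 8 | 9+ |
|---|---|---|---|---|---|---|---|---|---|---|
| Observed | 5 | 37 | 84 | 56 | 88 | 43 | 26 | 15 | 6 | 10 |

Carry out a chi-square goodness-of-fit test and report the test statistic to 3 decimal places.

24.061

Expected counts E_i = n·p_i: 370×0.03 = 11.1, 370×0.10 = 37, 370×0.17 = 62.9, 370×0.21 = 77.7, 370×0.19 = 70.3, 370×0.14 = 51.8, 370×0.08 = 29.6, 370×0.04 = 14.8, 370×0.02 = 7.4, 370×0.02 = 7.4.
cat         O        E   (O−E)²/E
0           5     11.1     3.3523
1          37       37     0.0000
2          84     62.9     7.0781
3          56     77.7     6.0604
4          88     70.3     4.4565
5          43     51.8     1.4950
6          26     29.6     0.4378
7          15     14.8     0.0027
8           6      7.4     0.2649
9+         10      7.4     0.9135
Sum = 24.061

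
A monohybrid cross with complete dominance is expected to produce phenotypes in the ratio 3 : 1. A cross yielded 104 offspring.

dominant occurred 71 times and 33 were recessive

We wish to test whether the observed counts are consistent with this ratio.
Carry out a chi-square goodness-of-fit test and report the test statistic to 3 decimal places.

2.513

Ratio total = 4. Expected counts: 104×3/4 = 78, 104×1/4 = 26.
dominant: (71 − 78)²/78 = 49/78 = 0.6282
recessive: (33 − 26)²/26 = 49/26 = 1.8846
Sum = 2.513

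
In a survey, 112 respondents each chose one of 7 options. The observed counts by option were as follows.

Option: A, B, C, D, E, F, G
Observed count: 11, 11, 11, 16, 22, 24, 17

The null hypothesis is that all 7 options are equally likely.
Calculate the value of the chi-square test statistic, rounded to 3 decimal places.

11.000

Expected count for each of the 7 categories: 112/7 = 16.
χ² = (11−16)²/16 + (11−16)²/16 + (11−16)²/16 + (16−16)²/16 + (22−16)²/16 + (24−16)²/16 + (17−16)²/16
   = 1.5625 + 1.5625 + 1.5625 + 0.0000 + 2.2500 + 4.0000 + 0.0625
Sum = 11.000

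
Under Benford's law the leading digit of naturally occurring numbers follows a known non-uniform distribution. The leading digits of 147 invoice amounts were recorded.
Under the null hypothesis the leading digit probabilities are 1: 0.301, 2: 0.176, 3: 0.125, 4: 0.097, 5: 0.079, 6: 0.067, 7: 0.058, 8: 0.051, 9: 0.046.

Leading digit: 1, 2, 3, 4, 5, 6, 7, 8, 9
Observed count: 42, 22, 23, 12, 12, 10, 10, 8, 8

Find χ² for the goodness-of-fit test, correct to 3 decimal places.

Expected counts E_i = n·p_i: 147×0.301 = 44.247, 147×0.176 = 25.872, 147×0.125 = 18.375, 147×0.097 = 14.259, 147×0.079 = 11.613, 147×0.067 = 9.849, 147×0.058 = 8.526, 147×0.051 = 7.497, 147×0.046 = 6.762.
cat         O        E   (O−E)²/E
1          42   44.247     0.1141
2          22   25.872     0.5795
3          23   18.375     1.1641
4          12   14.259     0.3579
5          12   11.613     0.0129
6          10    9.849     0.0023
7          10    8.526     0.2548
8           8    7.497     0.0337
9           8    6.762     0.2267
Sum = 2.746

2.746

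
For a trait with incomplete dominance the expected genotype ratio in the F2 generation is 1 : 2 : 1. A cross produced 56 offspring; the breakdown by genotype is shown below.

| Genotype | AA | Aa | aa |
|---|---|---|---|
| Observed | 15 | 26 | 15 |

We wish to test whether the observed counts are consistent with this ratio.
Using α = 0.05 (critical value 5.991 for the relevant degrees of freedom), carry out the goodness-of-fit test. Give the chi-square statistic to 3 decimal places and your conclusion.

Ratio total = 4. Expected counts: 56×1/4 = 14, 56×2/4 = 28, 56×1/4 = 14.
AA: (15 − 14)²/14 = 1/14 = 0.0714
Aa: (26 − 28)²/28 = 4/28 = 0.1429
aa: (15 − 14)²/14 = 1/14 = 0.0714
Sum = 0.286
df = 2. Since 0.286 < 5.991, we do not reject H₀.

0.286; do not reject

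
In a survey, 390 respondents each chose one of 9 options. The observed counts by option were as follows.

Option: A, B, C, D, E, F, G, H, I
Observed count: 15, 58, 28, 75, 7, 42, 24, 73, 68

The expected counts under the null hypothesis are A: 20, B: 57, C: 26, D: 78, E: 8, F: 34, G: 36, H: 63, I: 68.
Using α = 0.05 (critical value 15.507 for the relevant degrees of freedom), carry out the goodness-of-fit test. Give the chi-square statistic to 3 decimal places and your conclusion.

9.131; do not reject

χ² = (15−20)²/20 + (58−57)²/57 + (28−26)²/26 + (75−78)²/78 + (7−8)²/8 + (42−34)²/34 + (24−36)²/36 + (73−63)²/63 + (68−68)²/68
   = 1.2500 + 0.0175 + 0.1538 + 0.1154 + 0.1250 + 1.8824 + 4.0000 + 1.5873 + 0.0000
Sum = 9.131
df = 8. Since 9.131 < 15.507, we do not reject H₀.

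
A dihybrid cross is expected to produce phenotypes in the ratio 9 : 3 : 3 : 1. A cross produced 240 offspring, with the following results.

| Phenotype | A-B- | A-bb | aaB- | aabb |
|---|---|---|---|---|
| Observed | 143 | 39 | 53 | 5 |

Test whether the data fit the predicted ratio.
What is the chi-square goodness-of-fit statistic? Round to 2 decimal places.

9.36

Ratio total = 16. Expected counts: 240×9/16 = 135, 240×3/16 = 45, 240×3/16 = 45, 240×1/16 = 15.
cat         O        E   (O−E)²/E
A-B-      143      135      0.474
A-bb       39       45      0.800
aaB-       53       45      1.422
aabb        5       15      6.667
Sum = 9.36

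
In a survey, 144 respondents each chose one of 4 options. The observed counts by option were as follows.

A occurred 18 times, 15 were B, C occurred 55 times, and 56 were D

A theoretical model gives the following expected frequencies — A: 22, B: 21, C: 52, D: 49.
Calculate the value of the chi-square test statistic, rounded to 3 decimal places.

3.615

A: (18 − 22)²/22 = 16/22 = 0.7273
B: (15 − 21)²/21 = 36/21 = 1.7143
C: (55 − 52)²/52 = 9/52 = 0.1731
D: (56 − 49)²/49 = 49/49 = 1.0000
Sum = 3.615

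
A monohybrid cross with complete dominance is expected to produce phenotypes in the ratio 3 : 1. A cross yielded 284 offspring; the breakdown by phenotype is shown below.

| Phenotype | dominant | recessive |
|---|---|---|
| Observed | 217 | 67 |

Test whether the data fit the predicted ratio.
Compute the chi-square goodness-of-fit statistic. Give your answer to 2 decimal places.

0.30

Ratio total = 4. Expected counts: 284×3/4 = 213, 284×1/4 = 71.
χ² = (217−213)²/213 + (67−71)²/71
   = 0.075 + 0.225
Sum = 0.30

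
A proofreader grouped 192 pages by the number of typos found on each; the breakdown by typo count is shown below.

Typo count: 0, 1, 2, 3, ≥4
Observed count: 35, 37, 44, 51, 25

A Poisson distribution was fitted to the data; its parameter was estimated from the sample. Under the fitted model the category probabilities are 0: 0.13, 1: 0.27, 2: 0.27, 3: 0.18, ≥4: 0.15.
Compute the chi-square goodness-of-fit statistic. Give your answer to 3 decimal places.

17.794

Expected counts E_i = n·p_i: 192×0.13 = 24.96, 192×0.27 = 51.84, 192×0.27 = 51.84, 192×0.18 = 34.56, 192×0.15 = 28.8.
0: (35 − 24.96)²/24.96 = 100.8016/24.96 = 4.0385
1: (37 − 51.84)²/51.84 = 220.2256/51.84 = 4.2482
2: (44 − 51.84)²/51.84 = 61.4656/51.84 = 1.1857
3: (51 − 34.56)²/34.56 = 270.2736/34.56 = 7.8204
≥4: (25 − 28.8)²/28.8 = 14.44/28.8 = 0.5014
Sum = 17.794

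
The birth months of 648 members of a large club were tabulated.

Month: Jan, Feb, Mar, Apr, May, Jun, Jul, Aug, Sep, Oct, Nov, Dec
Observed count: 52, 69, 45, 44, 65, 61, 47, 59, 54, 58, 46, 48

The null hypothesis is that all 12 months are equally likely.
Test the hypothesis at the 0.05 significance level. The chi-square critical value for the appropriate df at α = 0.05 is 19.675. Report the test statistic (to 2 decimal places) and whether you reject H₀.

14.26; do not reject

Expected count for each of the 12 categories: 648/12 = 54.
cat         O        E   (O−E)²/E
Jan        52       54      0.074
Feb        69       54      4.167
Mar        45       54      1.500
Apr        44       54      1.852
May        65       54      2.241
Jun        61       54      0.907
Jul        47       54      0.907
Aug        59       54      0.463
Sep        54       54      0.000
Oct        58       54      0.296
Nov        46       54      1.185
Dec        48       54      0.667
Sum = 14.26
df = 11. Since 14.26 < 19.675, we do not reject H₀.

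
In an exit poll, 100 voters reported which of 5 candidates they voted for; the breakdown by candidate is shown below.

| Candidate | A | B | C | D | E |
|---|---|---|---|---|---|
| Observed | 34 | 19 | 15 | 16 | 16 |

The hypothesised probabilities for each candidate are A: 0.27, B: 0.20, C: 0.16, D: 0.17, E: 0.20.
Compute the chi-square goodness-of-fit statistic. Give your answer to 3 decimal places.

2.786

Expected counts E_i = n·p_i: 100×0.27 = 27, 100×0.20 = 20, 100×0.16 = 16, 100×0.17 = 17, 100×0.20 = 20.
cat         O        E   (O−E)²/E
A          34       27     1.8148
B          19       20     0.0500
C          15       16     0.0625
D          16       17     0.0588
E          16       20     0.8000
Sum = 2.786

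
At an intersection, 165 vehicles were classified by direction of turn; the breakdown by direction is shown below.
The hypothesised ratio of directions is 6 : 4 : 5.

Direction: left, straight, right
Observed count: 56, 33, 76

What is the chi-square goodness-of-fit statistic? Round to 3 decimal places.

12.283

Ratio total = 15. Expected counts: 165×6/15 = 66, 165×4/15 = 44, 165×5/15 = 55.
left: (56 − 66)²/66 = 100/66 = 1.5152
straight: (33 − 44)²/44 = 121/44 = 2.7500
right: (76 − 55)²/55 = 441/55 = 8.0182
Sum = 12.283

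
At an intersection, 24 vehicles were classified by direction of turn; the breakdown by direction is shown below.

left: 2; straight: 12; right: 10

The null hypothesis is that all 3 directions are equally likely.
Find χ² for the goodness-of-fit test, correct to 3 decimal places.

7.000

Under H₀ each category has probability 1/3, so each expected count is 24/3 = 8.
cat           O        E   (O−E)²/E
left          2        8     4.5000
straight     12        8     2.0000
right        10        8     0.5000
Sum = 7.000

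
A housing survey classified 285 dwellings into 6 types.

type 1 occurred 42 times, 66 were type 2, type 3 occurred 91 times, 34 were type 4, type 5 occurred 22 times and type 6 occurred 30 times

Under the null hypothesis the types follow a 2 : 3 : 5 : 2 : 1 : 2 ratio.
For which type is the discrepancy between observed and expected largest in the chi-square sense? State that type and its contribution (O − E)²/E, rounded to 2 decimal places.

Ratio total = 15. Expected counts: 285×2/15 = 38, 285×3/15 = 57, 285×5/15 = 95, 285×2/15 = 38, 285×1/15 = 19, 285×2/15 = 38.
cat         O        E   (O−E)²/E
type 1     42       38      0.421
type 2     66       57      1.421
type 3     91       95      0.168
type 4     34       38      0.421
type 5     22       19      0.474
type 6     30       38      1.684
The largest term is for type 6: 1.68.

type 6, 1.68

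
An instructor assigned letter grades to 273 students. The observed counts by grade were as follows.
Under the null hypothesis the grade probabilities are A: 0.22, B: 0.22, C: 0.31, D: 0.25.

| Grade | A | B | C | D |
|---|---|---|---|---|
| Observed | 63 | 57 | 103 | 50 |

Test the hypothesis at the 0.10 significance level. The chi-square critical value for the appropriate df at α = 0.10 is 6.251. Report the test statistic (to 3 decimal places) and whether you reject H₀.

Expected counts E_i = n·p_i: 273×0.22 = 60.06, 273×0.22 = 60.06, 273×0.31 = 84.63, 273×0.25 = 68.25.
χ² = (63−60.06)²/60.06 + (57−60.06)²/60.06 + (103−84.63)²/84.63 + (50−68.25)²/68.25
   = 0.1439 + 0.1559 + 3.9874 + 4.8800
Sum = 9.167
df = 3. Since 9.167 > 6.251, we reject H₀.

9.167; reject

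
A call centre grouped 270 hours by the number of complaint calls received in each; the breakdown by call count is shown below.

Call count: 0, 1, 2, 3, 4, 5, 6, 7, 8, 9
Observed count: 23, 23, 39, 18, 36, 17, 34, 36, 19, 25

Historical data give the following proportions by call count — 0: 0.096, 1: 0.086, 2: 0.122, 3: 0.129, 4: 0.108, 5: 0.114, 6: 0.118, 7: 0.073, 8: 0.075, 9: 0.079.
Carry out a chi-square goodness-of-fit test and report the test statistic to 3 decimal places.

31.668

Expected counts E_i = n·p_i: 270×0.096 = 25.92, 270×0.086 = 23.22, 270×0.122 = 32.94, 270×0.129 = 34.83, 270×0.108 = 29.16, 270×0.114 = 30.78, 270×0.118 = 31.86, 270×0.073 = 19.71, 270×0.075 = 20.25, 270×0.079 = 21.33.
cat         O        E   (O−E)²/E
0          23    25.92     0.3290
1          23    23.22     0.0021
2          39    32.94     1.1149
3          18    34.83     8.1323
4          36    29.16     1.6044
5          17    30.78     6.1692
6          34    31.86     0.1437
7          36    19.71    13.4634
8          19    20.25     0.0772
9          25    21.33     0.6315
Sum = 31.668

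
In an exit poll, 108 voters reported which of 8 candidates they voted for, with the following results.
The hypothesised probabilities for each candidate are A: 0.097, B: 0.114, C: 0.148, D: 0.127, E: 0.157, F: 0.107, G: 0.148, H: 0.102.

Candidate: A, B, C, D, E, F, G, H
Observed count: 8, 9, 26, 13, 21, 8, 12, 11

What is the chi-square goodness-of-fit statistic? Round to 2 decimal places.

Expected counts E_i = n·p_i: 108×0.097 = 10.476, 108×0.114 = 12.312, 108×0.148 = 15.984, 108×0.127 = 13.716, 108×0.157 = 16.956, 108×0.107 = 11.556, 108×0.148 = 15.984, 108×0.102 = 11.016.
cat         O        E   (O−E)²/E
A           8   10.476      0.585
B           9   12.312      0.891
C          26   15.984      6.276
D          13   13.716      0.037
E          21   16.956      0.964
F           8   11.556      1.094
G          12   15.984      0.993
H          11   11.016      0.000
Sum = 10.84

10.84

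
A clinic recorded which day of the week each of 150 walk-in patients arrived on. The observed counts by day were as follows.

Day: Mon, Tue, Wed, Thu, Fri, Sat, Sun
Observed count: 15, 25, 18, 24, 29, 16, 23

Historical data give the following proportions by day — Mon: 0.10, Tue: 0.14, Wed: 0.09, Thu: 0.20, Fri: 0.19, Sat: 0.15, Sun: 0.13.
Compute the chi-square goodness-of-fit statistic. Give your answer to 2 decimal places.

Expected counts E_i = n·p_i: 150×0.10 = 15, 150×0.14 = 21, 150×0.09 = 13.5, 150×0.20 = 30, 150×0.19 = 28.5, 150×0.15 = 22.5, 150×0.13 = 19.5.
cat         O        E   (O−E)²/E
Mon        15       15      0.000
Tue        25       21      0.762
Wed        18     13.5      1.500
Thu        24       30      1.200
Fri        29     28.5      0.009
Sat        16     22.5      1.878
Sun        23     19.5      0.628
Sum = 5.98

5.98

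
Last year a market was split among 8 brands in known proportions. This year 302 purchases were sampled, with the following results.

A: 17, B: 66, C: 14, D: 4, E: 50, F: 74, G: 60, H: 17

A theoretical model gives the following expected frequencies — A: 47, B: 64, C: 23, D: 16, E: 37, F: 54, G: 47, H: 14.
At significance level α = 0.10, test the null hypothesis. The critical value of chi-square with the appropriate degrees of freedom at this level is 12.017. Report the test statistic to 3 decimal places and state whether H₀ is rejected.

χ² = (17−47)²/47 + (66−64)²/64 + (14−23)²/23 + (4−16)²/16 + (50−37)²/37 + (74−54)²/54 + (60−47)²/47 + (17−14)²/14
   = 19.1489 + 0.0625 + 3.5217 + 9.0000 + 4.5676 + 7.4074 + 3.5957 + 0.6429
Sum = 47.947
df = 7. Since 47.947 > 12.017, we reject H₀.

47.947; reject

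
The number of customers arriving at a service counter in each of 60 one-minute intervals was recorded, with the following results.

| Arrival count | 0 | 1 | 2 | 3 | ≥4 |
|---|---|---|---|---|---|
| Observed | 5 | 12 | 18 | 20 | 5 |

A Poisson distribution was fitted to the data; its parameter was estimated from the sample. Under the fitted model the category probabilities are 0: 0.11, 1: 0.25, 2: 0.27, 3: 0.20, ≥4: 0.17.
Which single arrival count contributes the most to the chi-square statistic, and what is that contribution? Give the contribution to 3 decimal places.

Expected counts E_i = n·p_i: 60×0.11 = 6.6, 60×0.25 = 15, 60×0.27 = 16.2, 60×0.20 = 12, 60×0.17 = 10.2.
cat         O        E   (O−E)²/E
0           5      6.6     0.3879
1          12       15     0.6000
2          18     16.2     0.2000
3          20       12     5.3333
≥4          5     10.2     2.6510
The largest term is for 3: 5.333.

3, 5.333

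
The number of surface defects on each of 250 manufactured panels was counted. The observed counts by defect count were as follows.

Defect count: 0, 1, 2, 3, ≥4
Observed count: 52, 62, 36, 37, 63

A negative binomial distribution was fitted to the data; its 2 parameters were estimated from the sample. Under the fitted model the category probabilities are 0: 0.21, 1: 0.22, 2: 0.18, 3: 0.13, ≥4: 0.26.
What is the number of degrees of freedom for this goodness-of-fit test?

There are k = 5 categories and 2 parameters estimated from the data, so df = 5 − 1 − 2 = 2.

2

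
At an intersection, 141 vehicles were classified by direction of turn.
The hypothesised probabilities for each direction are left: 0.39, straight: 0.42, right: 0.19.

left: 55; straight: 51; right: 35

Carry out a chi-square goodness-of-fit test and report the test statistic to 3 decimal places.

3.657

Expected counts E_i = n·p_i: 141×0.39 = 54.99, 141×0.42 = 59.22, 141×0.19 = 26.79.
χ² = (55−54.99)²/54.99 + (51−59.22)²/59.22 + (35−26.79)²/26.79
   = 0.0000 + 1.1410 + 2.5160
Sum = 3.657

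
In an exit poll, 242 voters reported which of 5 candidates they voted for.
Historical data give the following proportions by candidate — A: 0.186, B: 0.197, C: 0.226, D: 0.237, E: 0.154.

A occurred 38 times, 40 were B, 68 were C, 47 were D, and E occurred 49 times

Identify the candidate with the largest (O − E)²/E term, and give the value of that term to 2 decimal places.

E, 3.69

Expected counts E_i = n·p_i: 242×0.186 = 45.012, 242×0.197 = 47.674, 242×0.226 = 54.692, 242×0.237 = 57.354, 242×0.154 = 37.268.
cat         O        E   (O−E)²/E
A          38   45.012      1.092
B          40   47.674      1.235
C          68   54.692      3.238
D          47   57.354      1.869
E          49   37.268      3.693
The largest term is for E: 3.69.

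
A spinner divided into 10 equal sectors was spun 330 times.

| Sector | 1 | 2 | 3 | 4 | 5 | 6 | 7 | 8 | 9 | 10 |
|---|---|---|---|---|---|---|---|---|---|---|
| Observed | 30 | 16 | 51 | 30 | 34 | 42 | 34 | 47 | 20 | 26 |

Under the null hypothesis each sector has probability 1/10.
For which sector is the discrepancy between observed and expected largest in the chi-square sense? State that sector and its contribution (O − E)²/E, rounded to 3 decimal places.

3, 9.818

Expected count for each of the 10 categories: 330/10 = 33.
1: (30 − 33)²/33 = 9/33 = 0.2727
2: (16 − 33)²/33 = 289/33 = 8.7576
3: (51 − 33)²/33 = 324/33 = 9.8182
4: (30 − 33)²/33 = 9/33 = 0.2727
5: (34 − 33)²/33 = 1/33 = 0.0303
6: (42 − 33)²/33 = 81/33 = 2.4545
7: (34 − 33)²/33 = 1/33 = 0.0303
8: (47 − 33)²/33 = 196/33 = 5.9394
9: (20 − 33)²/33 = 169/33 = 5.1212
10: (26 − 33)²/33 = 49/33 = 1.4848
The largest term is for 3: 9.818.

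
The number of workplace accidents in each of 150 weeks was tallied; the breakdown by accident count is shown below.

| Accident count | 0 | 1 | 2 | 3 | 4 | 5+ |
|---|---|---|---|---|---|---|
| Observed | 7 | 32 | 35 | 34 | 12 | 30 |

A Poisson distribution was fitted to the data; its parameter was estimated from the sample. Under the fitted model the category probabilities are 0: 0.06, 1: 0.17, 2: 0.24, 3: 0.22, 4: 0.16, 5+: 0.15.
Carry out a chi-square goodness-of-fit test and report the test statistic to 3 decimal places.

Expected counts E_i = n·p_i: 150×0.06 = 9, 150×0.17 = 25.5, 150×0.24 = 36, 150×0.22 = 33, 150×0.16 = 24, 150×0.15 = 22.5.
cat         O        E   (O−E)²/E
0           7        9     0.4444
1          32     25.5     1.6569
2          35       36     0.0278
3          34       33     0.0303
4          12       24     6.0000
5+         30     22.5     2.5000
Sum = 10.659

10.659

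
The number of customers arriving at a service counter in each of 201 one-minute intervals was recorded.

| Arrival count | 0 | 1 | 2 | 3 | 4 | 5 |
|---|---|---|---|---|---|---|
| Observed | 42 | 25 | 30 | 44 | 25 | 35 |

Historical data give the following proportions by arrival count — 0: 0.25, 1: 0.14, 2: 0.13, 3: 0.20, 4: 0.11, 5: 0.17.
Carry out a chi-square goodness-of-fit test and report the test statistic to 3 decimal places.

3.035

Expected counts E_i = n·p_i: 201×0.25 = 50.25, 201×0.14 = 28.14, 201×0.13 = 26.13, 201×0.20 = 40.2, 201×0.11 = 22.11, 201×0.17 = 34.17.
0: (42 − 50.25)²/50.25 = 68.0625/50.25 = 1.3545
1: (25 − 28.14)²/28.14 = 9.8596/28.14 = 0.3504
2: (30 − 26.13)²/26.13 = 14.9769/26.13 = 0.5732
3: (44 − 40.2)²/40.2 = 14.44/40.2 = 0.3592
4: (25 − 22.11)²/22.11 = 8.3521/22.11 = 0.3778
5: (35 − 34.17)²/34.17 = 0.6889/34.17 = 0.0202
Sum = 3.035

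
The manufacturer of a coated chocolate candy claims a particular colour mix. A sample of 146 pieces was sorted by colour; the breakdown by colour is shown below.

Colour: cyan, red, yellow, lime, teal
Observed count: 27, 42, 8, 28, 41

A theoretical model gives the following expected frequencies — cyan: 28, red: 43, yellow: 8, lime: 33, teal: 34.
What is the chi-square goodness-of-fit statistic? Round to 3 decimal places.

cyan: (27 − 28)²/28 = 1/28 = 0.0357
red: (42 − 43)²/43 = 1/43 = 0.0233
yellow: (8 − 8)²/8 = 0/8 = 0.0000
lime: (28 − 33)²/33 = 25/33 = 0.7576
teal: (41 − 34)²/34 = 49/34 = 1.4412
Sum = 2.258

2.258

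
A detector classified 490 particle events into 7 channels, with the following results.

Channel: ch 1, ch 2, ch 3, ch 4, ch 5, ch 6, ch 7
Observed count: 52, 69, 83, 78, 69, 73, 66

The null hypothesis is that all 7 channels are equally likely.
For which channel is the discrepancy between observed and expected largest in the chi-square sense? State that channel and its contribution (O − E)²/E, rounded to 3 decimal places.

Expected count for each of the 7 categories: 490/7 = 70.
ch 1: (52 − 70)²/70 = 324/70 = 4.6286
ch 2: (69 − 70)²/70 = 1/70 = 0.0143
ch 3: (83 − 70)²/70 = 169/70 = 2.4143
ch 4: (78 − 70)²/70 = 64/70 = 0.9143
ch 5: (69 − 70)²/70 = 1/70 = 0.0143
ch 6: (73 − 70)²/70 = 9/70 = 0.1286
ch 7: (66 − 70)²/70 = 16/70 = 0.2286
The largest term is for ch 1: 4.629.

ch 1, 4.629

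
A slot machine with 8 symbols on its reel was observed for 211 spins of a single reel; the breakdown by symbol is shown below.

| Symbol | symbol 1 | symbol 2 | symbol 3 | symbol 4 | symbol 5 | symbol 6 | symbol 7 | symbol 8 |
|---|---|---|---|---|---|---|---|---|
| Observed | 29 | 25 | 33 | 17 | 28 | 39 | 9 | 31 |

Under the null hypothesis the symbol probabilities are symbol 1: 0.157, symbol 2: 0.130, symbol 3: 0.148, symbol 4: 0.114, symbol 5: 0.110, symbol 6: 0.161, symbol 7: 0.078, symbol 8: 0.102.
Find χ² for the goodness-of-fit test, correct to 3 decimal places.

Expected counts E_i = n·p_i: 211×0.157 = 33.127, 211×0.130 = 27.43, 211×0.148 = 31.228, 211×0.114 = 24.054, 211×0.110 = 23.21, 211×0.161 = 33.971, 211×0.078 = 16.458, 211×0.102 = 21.522.
symbol 1: (29 − 33.127)²/33.127 = 17.032129/33.127 = 0.5141
symbol 2: (25 − 27.43)²/27.43 = 5.9049/27.43 = 0.2153
symbol 3: (33 − 31.228)²/31.228 = 3.139984/31.228 = 0.1006
symbol 4: (17 − 24.054)²/24.054 = 49.758916/24.054 = 2.0686
symbol 5: (28 − 23.21)²/23.21 = 22.9441/23.21 = 0.9885
symbol 6: (39 − 33.971)²/33.971 = 25.290841/33.971 = 0.7445
symbol 7: (9 − 16.458)²/16.458 = 55.621764/16.458 = 3.3796
symbol 8: (31 − 21.522)²/21.522 = 89.832484/21.522 = 4.1740
Sum = 12.185

12.185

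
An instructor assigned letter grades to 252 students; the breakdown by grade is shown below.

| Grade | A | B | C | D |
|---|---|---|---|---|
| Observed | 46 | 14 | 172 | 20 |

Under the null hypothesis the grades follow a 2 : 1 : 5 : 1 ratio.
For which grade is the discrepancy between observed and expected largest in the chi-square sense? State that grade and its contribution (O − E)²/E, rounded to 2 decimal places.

C, 7.31

Ratio total = 9. Expected counts: 252×2/9 = 56, 252×1/9 = 28, 252×5/9 = 140, 252×1/9 = 28.
A: (46 − 56)²/56 = 100/56 = 1.786
B: (14 − 28)²/28 = 196/28 = 7.000
C: (172 − 140)²/140 = 1024/140 = 7.314
D: (20 − 28)²/28 = 64/28 = 2.286
The largest term is for C: 7.31.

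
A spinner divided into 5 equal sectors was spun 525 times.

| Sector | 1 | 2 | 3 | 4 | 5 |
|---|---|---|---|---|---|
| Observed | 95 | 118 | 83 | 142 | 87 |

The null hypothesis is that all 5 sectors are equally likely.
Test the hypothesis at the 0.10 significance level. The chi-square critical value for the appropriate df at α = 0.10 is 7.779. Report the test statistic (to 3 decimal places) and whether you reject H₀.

23.295; reject

Expected count for each of the 5 categories: 525/5 = 105.
χ² = (95−105)²/105 + (118−105)²/105 + (83−105)²/105 + (142−105)²/105 + (87−105)²/105
   = 0.9524 + 1.6095 + 4.6095 + 13.0381 + 3.0857
Sum = 23.295
df = 4. Since 23.295 > 7.779, we reject H₀.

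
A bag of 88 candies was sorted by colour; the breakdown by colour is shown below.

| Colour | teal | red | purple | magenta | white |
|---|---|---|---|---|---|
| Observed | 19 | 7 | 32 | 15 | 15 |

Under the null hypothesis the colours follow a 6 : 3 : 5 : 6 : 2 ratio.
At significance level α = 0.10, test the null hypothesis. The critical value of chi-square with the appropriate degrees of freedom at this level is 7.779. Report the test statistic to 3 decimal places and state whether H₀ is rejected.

Ratio total = 22. Expected counts: 88×6/22 = 24, 88×3/22 = 12, 88×5/22 = 20, 88×6/22 = 24, 88×2/22 = 8.
teal: (19 − 24)²/24 = 25/24 = 1.0417
red: (7 − 12)²/12 = 25/12 = 2.0833
purple: (32 − 20)²/20 = 144/20 = 7.2000
magenta: (15 − 24)²/24 = 81/24 = 3.3750
white: (15 − 8)²/8 = 49/8 = 6.1250
Sum = 19.825
df = 4. Since 19.825 > 7.779, we reject H₀.

19.825; reject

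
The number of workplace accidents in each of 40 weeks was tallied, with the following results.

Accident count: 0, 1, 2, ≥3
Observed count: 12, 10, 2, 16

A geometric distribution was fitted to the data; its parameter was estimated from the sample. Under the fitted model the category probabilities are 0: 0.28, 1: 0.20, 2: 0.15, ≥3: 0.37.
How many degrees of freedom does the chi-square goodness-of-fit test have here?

2

There are k = 4 categories and 1 parameter estimated from the data, so df = 4 − 1 − 1 = 2.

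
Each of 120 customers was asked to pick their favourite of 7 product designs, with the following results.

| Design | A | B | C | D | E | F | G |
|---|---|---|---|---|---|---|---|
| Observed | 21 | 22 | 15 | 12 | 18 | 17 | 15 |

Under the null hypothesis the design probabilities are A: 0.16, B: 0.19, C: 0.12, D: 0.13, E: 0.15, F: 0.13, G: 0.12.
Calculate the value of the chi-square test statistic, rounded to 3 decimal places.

1.203

Expected counts E_i = n·p_i: 120×0.16 = 19.2, 120×0.19 = 22.8, 120×0.12 = 14.4, 120×0.13 = 15.6, 120×0.15 = 18, 120×0.13 = 15.6, 120×0.12 = 14.4.
A: (21 − 19.2)²/19.2 = 3.24/19.2 = 0.1688
B: (22 − 22.8)²/22.8 = 0.64/22.8 = 0.0281
C: (15 − 14.4)²/14.4 = 0.36/14.4 = 0.0250
D: (12 − 15.6)²/15.6 = 12.96/15.6 = 0.8308
E: (18 − 18)²/18 = 0/18 = 0.0000
F: (17 − 15.6)²/15.6 = 1.96/15.6 = 0.1256
G: (15 − 14.4)²/14.4 = 0.36/14.4 = 0.0250
Sum = 1.203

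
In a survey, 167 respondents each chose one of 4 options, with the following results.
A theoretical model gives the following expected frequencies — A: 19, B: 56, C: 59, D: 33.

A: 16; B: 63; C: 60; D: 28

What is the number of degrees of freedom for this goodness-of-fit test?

There are k = 4 categories and no parameters were estimated from the data, so df = 4 − 1 = 3.

3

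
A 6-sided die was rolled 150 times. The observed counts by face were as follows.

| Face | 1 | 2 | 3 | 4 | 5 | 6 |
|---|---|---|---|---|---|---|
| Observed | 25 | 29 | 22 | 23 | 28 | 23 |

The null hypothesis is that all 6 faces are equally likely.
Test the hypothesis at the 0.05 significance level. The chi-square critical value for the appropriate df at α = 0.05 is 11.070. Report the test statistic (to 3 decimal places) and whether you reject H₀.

Under H₀ each category has probability 1/6, so each expected count is 150/6 = 25.
cat         O        E   (O−E)²/E
1          25       25     0.0000
2          29       25     0.6400
3          22       25     0.3600
4          23       25     0.1600
5          28       25     0.3600
6          23       25     0.1600
Sum = 1.680
df = 5. Since 1.680 < 11.070, we do not reject H₀.

1.680; do not reject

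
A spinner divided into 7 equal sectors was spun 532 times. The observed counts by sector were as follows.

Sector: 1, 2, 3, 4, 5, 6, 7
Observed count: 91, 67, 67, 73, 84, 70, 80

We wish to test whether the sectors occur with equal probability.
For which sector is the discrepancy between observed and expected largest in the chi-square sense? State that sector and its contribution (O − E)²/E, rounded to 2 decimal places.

Expected count for each of the 7 categories: 532/7 = 76.
cat         O        E   (O−E)²/E
1          91       76      2.961
2          67       76      1.066
3          67       76      1.066
4          73       76      0.118
5          84       76      0.842
6          70       76      0.474
7          80       76      0.211
The largest term is for 1: 2.96.

1, 2.96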